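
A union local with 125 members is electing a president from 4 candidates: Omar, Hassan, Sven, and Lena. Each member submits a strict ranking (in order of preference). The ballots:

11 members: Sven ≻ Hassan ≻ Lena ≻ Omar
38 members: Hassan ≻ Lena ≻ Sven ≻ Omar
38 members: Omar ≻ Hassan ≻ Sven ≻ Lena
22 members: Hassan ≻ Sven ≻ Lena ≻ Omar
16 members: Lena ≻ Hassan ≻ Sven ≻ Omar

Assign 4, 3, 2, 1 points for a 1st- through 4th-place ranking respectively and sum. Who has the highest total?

Hassan

Omar: 11·1 + 38·1 + 38·4 + 22·1 + 16·1 = 239
Hassan: 11·3 + 38·4 + 38·3 + 22·4 + 16·3 = 435
Sven: 11·4 + 38·2 + 38·2 + 22·3 + 16·2 = 294
Lena: 11·2 + 38·3 + 38·1 + 22·2 + 16·4 = 282
Hassan has the highest Borda score (435).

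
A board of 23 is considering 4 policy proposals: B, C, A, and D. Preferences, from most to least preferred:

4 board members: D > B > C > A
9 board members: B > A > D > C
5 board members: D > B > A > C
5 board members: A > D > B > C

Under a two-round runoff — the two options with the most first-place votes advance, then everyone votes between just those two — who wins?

Round 1 first-place votes: B 9, C 0, A 5, D 9.
B and D advance.
Runoff: B is preferred to D by 9 voters; D by 14.
D wins the runoff.

D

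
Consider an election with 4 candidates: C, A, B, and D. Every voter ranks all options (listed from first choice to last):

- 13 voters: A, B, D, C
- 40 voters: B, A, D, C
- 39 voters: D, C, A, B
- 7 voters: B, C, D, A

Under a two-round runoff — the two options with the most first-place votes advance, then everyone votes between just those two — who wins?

Round 1 first-place votes: C 0, A 13, B 47, D 39.
B and D advance.
Runoff: B is preferred to D by 60 voters; D by 39.
B wins the runoff.

B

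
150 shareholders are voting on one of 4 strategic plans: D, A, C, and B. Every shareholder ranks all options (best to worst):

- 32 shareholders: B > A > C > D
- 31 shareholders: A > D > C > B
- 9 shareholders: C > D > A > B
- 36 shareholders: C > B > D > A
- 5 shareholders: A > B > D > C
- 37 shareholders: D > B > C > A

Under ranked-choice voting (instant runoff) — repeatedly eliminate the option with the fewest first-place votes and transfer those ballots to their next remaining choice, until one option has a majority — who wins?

Round 1: D 37, A 36, C 45, B 32. Eliminate B.
Round 2: D 37, A 68, C 45. Eliminate D.
Round 3: A 68, C 82. C has a majority.

C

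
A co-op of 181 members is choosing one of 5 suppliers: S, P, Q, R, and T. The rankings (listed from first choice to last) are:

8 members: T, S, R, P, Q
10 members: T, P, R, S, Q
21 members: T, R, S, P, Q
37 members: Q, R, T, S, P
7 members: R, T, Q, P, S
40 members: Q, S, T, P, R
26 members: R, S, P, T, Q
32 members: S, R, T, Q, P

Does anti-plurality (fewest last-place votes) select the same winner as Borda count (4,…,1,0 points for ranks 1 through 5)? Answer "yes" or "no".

Anti-plurality — last-place votes: S 7, P 69, Q 65, R 40, T 0. Winner: T.
Borda — scores: S 439, P 158, Q 354, R 438, T 421. Winner: S.
The two methods disagree.

no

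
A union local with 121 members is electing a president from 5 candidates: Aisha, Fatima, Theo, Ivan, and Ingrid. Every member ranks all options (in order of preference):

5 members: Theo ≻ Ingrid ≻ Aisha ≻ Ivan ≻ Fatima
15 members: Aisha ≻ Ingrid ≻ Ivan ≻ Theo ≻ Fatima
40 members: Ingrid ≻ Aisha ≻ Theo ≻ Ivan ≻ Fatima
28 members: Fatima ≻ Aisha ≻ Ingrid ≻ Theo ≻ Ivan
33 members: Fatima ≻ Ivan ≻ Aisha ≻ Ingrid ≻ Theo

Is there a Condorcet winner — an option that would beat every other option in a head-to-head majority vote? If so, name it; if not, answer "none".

Fatima

Fatima vs Aisha: 61–60 for Fatima.
Fatima vs Theo: 61–60 for Fatima.
Fatima vs Ivan: 61–60 for Fatima.
Fatima vs Ingrid: 61–60 for Fatima.
Fatima beats every other option head-to-head.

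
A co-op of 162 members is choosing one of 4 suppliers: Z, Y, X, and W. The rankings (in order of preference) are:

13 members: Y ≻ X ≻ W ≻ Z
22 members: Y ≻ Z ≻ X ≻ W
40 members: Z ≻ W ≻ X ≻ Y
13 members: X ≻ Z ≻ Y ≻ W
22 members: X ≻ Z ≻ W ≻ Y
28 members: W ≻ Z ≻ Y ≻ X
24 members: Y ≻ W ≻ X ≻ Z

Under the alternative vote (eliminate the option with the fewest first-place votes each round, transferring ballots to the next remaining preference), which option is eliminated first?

W

Round 1: Z 40, Y 59, X 35, W 28. Eliminate W.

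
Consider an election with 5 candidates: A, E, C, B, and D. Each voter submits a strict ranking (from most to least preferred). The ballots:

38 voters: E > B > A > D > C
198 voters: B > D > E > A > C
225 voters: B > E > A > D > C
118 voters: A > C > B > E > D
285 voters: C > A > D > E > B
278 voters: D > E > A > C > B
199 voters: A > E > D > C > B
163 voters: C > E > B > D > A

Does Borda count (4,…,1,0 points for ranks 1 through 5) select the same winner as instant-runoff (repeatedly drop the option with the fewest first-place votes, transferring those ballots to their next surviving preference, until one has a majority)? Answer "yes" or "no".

Borda — scores: A 3403, E 3546, C 2623, B 2368, D 3100. Winner: E.
Instant-runoff — R1 A 317, E 38, C 448, B 423, D 278 (E out); R2 A 317, C 448, B 461, D 278 (D out); R3 A 595, C 448, B 461 (C out); R4 A 880, B 624 (A winner). Winner: A.
The two methods disagree.

no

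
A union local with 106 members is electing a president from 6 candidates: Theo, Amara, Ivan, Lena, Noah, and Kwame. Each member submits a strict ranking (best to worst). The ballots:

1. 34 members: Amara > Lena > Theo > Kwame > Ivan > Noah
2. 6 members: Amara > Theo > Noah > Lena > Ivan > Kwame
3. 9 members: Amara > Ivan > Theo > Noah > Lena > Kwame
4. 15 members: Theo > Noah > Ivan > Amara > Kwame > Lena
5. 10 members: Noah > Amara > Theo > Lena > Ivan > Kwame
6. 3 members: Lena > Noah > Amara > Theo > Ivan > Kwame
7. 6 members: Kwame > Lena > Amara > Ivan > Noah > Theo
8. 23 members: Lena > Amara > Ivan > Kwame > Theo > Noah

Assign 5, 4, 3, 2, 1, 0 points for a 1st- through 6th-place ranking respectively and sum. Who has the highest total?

Amara

Theo: 34·3 + 6·4 + 9·3 + 15·5 + 10·3 + 3·2 + 6·0 + 23·1 = 287
Amara: 34·5 + 6·5 + 9·5 + 15·2 + 10·4 + 3·3 + 6·3 + 23·4 = 434
Ivan: 34·1 + 6·1 + 9·4 + 15·3 + 10·1 + 3·1 + 6·2 + 23·3 = 215
Lena: 34·4 + 6·2 + 9·1 + 15·0 + 10·2 + 3·5 + 6·4 + 23·5 = 331
Noah: 34·0 + 6·3 + 9·2 + 15·4 + 10·5 + 3·4 + 6·1 + 23·0 = 164
Kwame: 34·2 + 6·0 + 9·0 + 15·1 + 10·0 + 3·0 + 6·5 + 23·2 = 159
Amara has the highest Borda score (434).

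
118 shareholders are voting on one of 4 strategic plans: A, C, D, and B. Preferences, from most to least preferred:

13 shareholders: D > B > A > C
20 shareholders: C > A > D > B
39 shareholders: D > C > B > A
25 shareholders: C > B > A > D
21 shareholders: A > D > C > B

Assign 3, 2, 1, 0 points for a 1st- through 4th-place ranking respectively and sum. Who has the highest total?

C

A: 13·1 + 20·2 + 39·0 + 25·1 + 21·3 = 141
C: 13·0 + 20·3 + 39·2 + 25·3 + 21·1 = 234
D: 13·3 + 20·1 + 39·3 + 25·0 + 21·2 = 218
B: 13·2 + 20·0 + 39·1 + 25·2 + 21·0 = 115
C has the highest Borda score (234).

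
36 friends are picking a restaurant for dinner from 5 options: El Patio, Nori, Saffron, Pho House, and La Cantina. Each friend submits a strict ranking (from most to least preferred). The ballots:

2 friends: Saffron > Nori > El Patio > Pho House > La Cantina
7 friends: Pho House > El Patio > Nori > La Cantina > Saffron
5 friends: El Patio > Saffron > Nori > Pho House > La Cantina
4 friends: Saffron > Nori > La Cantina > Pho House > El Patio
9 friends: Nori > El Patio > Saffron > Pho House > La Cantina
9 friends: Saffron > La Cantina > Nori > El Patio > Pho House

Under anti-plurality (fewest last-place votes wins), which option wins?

Last-place votes: El Patio 4, Nori 0, Saffron 7, Pho House 9, La Cantina 16.
Nori is ranked last by the fewest voters, so Nori wins.

Nori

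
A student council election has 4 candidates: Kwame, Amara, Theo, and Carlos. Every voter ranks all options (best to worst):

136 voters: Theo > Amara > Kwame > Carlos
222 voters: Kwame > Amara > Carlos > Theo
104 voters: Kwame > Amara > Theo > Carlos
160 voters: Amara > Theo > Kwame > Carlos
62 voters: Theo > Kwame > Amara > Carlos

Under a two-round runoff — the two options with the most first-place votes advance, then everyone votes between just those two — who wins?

Theo

Round 1 first-place votes: Kwame 326, Amara 160, Theo 198, Carlos 0.
Kwame and Theo advance.
Runoff: Kwame is preferred to Theo by 326 voters; Theo by 358.
Theo wins the runoff.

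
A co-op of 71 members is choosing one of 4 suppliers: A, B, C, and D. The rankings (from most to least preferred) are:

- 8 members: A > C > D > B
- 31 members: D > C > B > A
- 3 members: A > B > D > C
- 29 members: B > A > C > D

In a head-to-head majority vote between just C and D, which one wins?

C

Voters preferring C to D: 37; preferring D to C: 34.
C wins the head-to-head.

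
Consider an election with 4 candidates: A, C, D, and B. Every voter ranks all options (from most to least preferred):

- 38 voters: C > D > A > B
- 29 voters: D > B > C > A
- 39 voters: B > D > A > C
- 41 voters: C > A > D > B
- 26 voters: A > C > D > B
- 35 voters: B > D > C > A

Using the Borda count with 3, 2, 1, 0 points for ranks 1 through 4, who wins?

D

A: 38·1 + 29·0 + 39·1 + 41·2 + 26·3 + 35·0 = 237
C: 38·3 + 29·1 + 39·0 + 41·3 + 26·2 + 35·1 = 353
D: 38·2 + 29·3 + 39·2 + 41·1 + 26·1 + 35·2 = 378
B: 38·0 + 29·2 + 39·3 + 41·0 + 26·0 + 35·3 = 280
D has the highest Borda score (378).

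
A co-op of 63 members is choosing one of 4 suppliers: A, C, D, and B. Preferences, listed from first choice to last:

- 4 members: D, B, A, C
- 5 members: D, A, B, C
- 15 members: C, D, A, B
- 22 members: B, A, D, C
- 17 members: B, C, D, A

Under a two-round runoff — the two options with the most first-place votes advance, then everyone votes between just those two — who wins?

Round 1 first-place votes: A 0, C 15, D 9, B 39.
B and C advance.
Runoff: B is preferred to C by 48 voters; C by 15.
B wins the runoff.

B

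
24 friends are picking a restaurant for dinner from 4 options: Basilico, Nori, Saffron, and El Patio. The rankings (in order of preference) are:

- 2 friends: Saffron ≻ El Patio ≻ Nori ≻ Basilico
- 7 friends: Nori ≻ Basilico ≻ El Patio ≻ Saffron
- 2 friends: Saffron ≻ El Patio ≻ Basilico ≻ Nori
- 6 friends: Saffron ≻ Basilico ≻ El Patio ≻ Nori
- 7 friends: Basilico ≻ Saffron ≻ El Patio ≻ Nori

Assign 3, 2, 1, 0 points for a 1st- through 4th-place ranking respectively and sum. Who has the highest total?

Basilico

Basilico: 2·0 + 7·2 + 2·1 + 6·2 + 7·3 = 49
Nori: 2·1 + 7·3 + 2·0 + 6·0 + 7·0 = 23
Saffron: 2·3 + 7·0 + 2·3 + 6·3 + 7·2 = 44
El Patio: 2·2 + 7·1 + 2·2 + 6·1 + 7·1 = 28
Basilico has the highest Borda score (49).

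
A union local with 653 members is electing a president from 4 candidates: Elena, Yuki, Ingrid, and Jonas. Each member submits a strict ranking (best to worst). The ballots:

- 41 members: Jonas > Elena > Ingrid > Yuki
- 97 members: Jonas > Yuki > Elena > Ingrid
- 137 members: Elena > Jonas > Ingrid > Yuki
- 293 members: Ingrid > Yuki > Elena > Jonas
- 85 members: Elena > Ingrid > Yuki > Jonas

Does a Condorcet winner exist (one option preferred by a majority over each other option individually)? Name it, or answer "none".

none

Checking pairwise contests:
Yuki beats Elena 390–263.
Ingrid beats Yuki 556–97.
Elena beats Ingrid 360–293.
Elena beats Jonas 515–138.
Every option loses at least one head-to-head, so there is no Condorcet winner.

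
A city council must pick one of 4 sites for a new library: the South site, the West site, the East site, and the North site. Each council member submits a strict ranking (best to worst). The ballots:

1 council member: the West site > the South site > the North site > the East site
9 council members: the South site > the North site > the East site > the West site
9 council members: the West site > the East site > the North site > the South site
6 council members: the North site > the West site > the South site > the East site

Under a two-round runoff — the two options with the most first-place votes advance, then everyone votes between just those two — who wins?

Round 1 first-place votes: the South site 9, the West site 10, the East site 0, the North site 6.
the West site and the South site advance.
Runoff: the West site is preferred to the South site by 16 voters; the South site by 9.
the West site wins the runoff.

the West site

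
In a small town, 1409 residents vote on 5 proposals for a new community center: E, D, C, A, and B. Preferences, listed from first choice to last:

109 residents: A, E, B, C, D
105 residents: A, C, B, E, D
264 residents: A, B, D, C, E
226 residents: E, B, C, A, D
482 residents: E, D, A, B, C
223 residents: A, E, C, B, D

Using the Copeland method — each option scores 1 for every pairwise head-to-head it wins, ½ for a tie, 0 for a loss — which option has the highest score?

E: beats D, C, A, and B → score 4.
D: beats C; loses to E, A, and B → score 1.
C: loses to E, D, A, and B → score 0.
A: beats D, C, and B; loses to E → score 3.
B: beats D and C; loses to E and A → score 2.
E has the best pairwise record.

E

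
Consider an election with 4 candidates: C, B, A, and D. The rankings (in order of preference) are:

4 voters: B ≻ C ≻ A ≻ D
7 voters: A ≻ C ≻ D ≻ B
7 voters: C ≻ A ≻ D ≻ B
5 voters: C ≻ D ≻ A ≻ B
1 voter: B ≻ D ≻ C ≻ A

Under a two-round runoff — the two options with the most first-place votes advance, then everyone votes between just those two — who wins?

C

Round 1 first-place votes: C 12, B 5, A 7, D 0.
C and A advance.
Runoff: C is preferred to A by 17 voters; A by 7.
C wins the runoff.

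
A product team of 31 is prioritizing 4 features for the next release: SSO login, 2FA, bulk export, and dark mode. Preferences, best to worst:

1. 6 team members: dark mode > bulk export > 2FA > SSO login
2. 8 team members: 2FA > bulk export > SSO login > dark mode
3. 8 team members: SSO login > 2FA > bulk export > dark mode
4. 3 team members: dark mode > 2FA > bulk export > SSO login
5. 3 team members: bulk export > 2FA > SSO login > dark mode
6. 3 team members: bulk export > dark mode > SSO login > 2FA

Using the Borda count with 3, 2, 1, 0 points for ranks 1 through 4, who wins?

2FA

SSO login: 6·0 + 8·1 + 8·3 + 3·0 + 3·1 + 3·1 = 38
2FA: 6·1 + 8·3 + 8·2 + 3·2 + 3·2 + 3·0 = 58
bulk export: 6·2 + 8·2 + 8·1 + 3·1 + 3·3 + 3·3 = 57
dark mode: 6·3 + 8·0 + 8·0 + 3·3 + 3·0 + 3·2 = 33
2FA has the highest Borda score (58).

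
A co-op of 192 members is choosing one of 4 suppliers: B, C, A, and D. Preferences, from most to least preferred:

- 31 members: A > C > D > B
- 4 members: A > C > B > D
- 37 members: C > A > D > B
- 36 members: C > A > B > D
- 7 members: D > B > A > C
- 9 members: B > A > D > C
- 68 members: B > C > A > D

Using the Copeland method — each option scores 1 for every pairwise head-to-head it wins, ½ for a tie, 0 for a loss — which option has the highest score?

C

B: beats D; loses to C and A → score 1.
C: beats B, A, and D → score 3.
A: beats B and D; loses to C → score 2.
D: loses to B, C, and A → score 0.
C has the best pairwise record.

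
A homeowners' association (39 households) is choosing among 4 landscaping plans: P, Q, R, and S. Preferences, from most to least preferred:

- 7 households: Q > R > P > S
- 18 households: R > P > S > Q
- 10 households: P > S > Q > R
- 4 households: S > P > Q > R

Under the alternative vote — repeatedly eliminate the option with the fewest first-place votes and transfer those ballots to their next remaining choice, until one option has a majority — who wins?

R

Round 1: P 10, Q 7, R 18, S 4. Eliminate S.
Round 2: P 14, Q 7, R 18. Eliminate Q.
Round 3: P 14, R 25. R has a majority.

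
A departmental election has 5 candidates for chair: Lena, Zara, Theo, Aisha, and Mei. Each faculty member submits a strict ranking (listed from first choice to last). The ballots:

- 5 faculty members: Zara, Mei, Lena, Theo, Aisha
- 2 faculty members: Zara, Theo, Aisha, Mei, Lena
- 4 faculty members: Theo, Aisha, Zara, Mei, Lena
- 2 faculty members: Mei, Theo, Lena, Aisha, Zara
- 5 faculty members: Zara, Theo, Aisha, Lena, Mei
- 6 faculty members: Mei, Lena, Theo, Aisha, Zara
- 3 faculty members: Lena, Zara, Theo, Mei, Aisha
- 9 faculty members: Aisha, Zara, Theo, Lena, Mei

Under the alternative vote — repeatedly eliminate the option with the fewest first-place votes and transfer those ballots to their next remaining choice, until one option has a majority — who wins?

Aisha

Round 1: Lena 3, Zara 12, Theo 4, Aisha 9, Mei 8. Eliminate Lena.
Round 2: Zara 15, Theo 4, Aisha 9, Mei 8. Eliminate Theo.
Round 3: Zara 15, Aisha 13, Mei 8. Eliminate Mei.
Round 4: Zara 15, Aisha 21. Aisha has a majority.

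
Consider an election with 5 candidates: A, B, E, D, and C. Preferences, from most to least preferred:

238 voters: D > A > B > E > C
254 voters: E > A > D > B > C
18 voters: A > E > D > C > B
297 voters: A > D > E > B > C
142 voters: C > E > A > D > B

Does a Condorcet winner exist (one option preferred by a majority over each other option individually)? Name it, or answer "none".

A vs B: 949–0 for A.
A vs E: 553–396 for A.
A vs D: 711–238 for A.
A vs C: 807–142 for A.
A beats every other option head-to-head.

A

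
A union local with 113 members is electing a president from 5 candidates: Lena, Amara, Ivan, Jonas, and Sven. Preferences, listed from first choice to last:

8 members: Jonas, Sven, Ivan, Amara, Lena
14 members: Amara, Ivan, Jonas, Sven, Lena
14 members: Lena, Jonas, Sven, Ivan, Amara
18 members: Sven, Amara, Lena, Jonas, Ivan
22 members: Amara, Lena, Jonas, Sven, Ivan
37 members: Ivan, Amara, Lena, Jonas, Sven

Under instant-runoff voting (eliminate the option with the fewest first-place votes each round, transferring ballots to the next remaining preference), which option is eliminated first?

Jonas

Round 1: Lena 14, Amara 36, Ivan 37, Jonas 8, Sven 18. Eliminate Jonas.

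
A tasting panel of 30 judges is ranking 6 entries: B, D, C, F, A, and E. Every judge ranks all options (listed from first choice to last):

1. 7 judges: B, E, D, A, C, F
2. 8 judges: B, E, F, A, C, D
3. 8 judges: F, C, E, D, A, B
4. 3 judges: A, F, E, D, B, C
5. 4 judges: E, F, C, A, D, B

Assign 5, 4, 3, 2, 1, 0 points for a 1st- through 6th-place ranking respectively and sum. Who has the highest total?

E

B: 7·5 + 8·5 + 8·0 + 3·1 + 4·0 = 78
D: 7·3 + 8·0 + 8·2 + 3·2 + 4·1 = 47
C: 7·1 + 8·1 + 8·4 + 3·0 + 4·3 = 59
F: 7·0 + 8·3 + 8·5 + 3·4 + 4·4 = 92
A: 7·2 + 8·2 + 8·1 + 3·5 + 4·2 = 61
E: 7·4 + 8·4 + 8·3 + 3·3 + 4·5 = 113
E has the highest Borda score (113).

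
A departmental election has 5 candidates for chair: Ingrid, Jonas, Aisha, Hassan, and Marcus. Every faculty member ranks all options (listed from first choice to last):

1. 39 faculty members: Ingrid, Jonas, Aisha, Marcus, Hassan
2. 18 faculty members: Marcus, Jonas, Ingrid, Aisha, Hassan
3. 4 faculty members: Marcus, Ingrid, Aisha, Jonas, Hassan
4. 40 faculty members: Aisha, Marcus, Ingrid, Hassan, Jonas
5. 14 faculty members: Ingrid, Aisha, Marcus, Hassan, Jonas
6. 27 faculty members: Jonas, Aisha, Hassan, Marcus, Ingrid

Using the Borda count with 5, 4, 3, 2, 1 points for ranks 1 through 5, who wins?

Ingrid: 39·5 + 18·3 + 4·4 + 40·3 + 14·5 + 27·1 = 482
Jonas: 39·4 + 18·4 + 4·2 + 40·1 + 14·1 + 27·5 = 425
Aisha: 39·3 + 18·2 + 4·3 + 40·5 + 14·4 + 27·4 = 529
Hassan: 39·1 + 18·1 + 4·1 + 40·2 + 14·2 + 27·3 = 250
Marcus: 39·2 + 18·5 + 4·5 + 40·4 + 14·3 + 27·2 = 444
Aisha has the highest Borda score (529).

Aisha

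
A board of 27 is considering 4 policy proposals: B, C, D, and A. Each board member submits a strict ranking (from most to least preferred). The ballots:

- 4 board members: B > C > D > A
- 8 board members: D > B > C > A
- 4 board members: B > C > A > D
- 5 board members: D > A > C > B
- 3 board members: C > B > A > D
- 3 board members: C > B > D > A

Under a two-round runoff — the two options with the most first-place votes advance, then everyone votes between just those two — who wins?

B

Round 1 first-place votes: B 8, C 6, D 13, A 0.
D and B advance.
Runoff: D is preferred to B by 13 voters; B by 14.
B wins the runoff.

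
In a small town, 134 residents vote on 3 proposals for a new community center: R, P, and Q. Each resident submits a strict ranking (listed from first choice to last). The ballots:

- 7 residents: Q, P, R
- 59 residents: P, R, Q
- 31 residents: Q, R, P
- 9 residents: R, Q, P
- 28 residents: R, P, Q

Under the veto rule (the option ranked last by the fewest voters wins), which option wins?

R

Last-place votes: R 7, P 40, Q 87.
R is ranked last by the fewest voters, so R wins.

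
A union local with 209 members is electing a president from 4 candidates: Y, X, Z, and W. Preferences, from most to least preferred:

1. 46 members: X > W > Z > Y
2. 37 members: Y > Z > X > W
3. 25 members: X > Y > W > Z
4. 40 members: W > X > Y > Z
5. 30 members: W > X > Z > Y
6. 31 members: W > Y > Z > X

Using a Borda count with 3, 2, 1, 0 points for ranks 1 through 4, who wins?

Y: 46·0 + 37·3 + 25·2 + 40·1 + 30·0 + 31·2 = 263
X: 46·3 + 37·1 + 25·3 + 40·2 + 30·2 + 31·0 = 390
Z: 46·1 + 37·2 + 25·0 + 40·0 + 30·1 + 31·1 = 181
W: 46·2 + 37·0 + 25·1 + 40·3 + 30·3 + 31·3 = 420
W has the highest Borda score (420).

W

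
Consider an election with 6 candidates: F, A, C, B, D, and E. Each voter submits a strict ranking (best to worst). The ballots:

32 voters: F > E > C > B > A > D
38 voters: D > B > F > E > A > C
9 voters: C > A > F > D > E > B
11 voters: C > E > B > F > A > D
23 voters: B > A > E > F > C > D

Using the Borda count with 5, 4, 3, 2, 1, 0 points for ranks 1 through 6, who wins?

F: 32·5 + 38·3 + 9·3 + 11·2 + 23·2 = 369
A: 32·1 + 38·1 + 9·4 + 11·1 + 23·4 = 209
C: 32·3 + 38·0 + 9·5 + 11·5 + 23·1 = 219
B: 32·2 + 38·4 + 9·0 + 11·3 + 23·5 = 364
D: 32·0 + 38·5 + 9·2 + 11·0 + 23·0 = 208
E: 32·4 + 38·2 + 9·1 + 11·4 + 23·3 = 326
F has the highest Borda score (369).

F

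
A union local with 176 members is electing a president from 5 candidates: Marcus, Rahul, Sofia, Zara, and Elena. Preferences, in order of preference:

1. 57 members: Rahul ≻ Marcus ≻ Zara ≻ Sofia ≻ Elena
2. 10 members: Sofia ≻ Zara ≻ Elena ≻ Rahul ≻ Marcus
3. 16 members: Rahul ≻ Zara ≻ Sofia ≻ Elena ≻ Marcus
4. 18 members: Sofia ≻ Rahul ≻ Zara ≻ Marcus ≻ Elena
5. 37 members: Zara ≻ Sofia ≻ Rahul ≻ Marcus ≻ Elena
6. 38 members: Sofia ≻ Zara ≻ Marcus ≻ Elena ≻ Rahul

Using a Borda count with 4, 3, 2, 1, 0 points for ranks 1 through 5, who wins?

Zara

Marcus: 57·3 + 10·0 + 16·0 + 18·1 + 37·1 + 38·2 = 302
Rahul: 57·4 + 10·1 + 16·4 + 18·3 + 37·2 + 38·0 = 430
Sofia: 57·1 + 10·4 + 16·2 + 18·4 + 37·3 + 38·4 = 464
Zara: 57·2 + 10·3 + 16·3 + 18·2 + 37·4 + 38·3 = 490
Elena: 57·0 + 10·2 + 16·1 + 18·0 + 37·0 + 38·1 = 74
Zara has the highest Borda score (490).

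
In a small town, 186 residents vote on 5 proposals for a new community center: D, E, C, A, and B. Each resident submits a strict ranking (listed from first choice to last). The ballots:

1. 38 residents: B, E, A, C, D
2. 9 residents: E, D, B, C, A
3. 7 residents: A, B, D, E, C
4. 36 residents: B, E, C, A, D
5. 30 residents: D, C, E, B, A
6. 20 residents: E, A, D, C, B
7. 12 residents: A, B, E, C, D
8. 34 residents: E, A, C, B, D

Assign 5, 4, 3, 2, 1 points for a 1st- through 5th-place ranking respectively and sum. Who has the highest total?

E

D: 38·1 + 9·4 + 7·3 + 36·1 + 30·5 + 20·3 + 12·1 + 34·1 = 387
E: 38·4 + 9·5 + 7·2 + 36·4 + 30·3 + 20·5 + 12·3 + 34·5 = 751
C: 38·2 + 9·2 + 7·1 + 36·3 + 30·4 + 20·2 + 12·2 + 34·3 = 495
A: 38·3 + 9·1 + 7·5 + 36·2 + 30·1 + 20·4 + 12·5 + 34·4 = 536
B: 38·5 + 9·3 + 7·4 + 36·5 + 30·2 + 20·1 + 12·4 + 34·2 = 621
E has the highest Borda score (751).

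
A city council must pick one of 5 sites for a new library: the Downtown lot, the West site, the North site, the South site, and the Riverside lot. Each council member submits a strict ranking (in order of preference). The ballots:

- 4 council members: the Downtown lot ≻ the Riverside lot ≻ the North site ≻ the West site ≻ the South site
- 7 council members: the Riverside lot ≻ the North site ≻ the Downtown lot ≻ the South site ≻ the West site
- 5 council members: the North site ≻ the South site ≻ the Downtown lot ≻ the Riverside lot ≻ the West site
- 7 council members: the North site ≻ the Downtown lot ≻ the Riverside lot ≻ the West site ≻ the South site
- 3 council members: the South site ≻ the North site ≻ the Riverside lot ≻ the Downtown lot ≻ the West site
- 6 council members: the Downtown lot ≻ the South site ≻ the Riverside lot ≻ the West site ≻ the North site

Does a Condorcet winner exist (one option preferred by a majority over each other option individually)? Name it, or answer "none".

Checking pairwise contests:
the North site beats the Downtown lot 22–10.
the Downtown lot beats the West site 32–0.
the Riverside lot beats the North site 17–15.
the Downtown lot beats the South site 24–8.
the Downtown lot beats the Riverside lot 22–10.
Every option loses at least one head-to-head, so there is no Condorcet winner.

none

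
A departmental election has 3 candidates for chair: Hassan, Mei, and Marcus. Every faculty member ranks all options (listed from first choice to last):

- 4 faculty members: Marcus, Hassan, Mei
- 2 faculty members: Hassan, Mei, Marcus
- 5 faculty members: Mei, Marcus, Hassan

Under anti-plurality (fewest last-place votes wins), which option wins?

Last-place votes: Hassan 5, Mei 4, Marcus 2.
Marcus is ranked last by the fewest voters, so Marcus wins.

Marcus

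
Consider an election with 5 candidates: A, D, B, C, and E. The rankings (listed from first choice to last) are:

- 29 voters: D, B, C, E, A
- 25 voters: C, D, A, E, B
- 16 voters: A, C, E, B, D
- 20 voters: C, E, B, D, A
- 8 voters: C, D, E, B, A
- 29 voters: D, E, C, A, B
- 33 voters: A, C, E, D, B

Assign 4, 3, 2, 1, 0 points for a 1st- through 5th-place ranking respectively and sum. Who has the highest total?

A: 29·0 + 25·2 + 16·4 + 20·0 + 8·0 + 29·1 + 33·4 = 275
D: 29·4 + 25·3 + 16·0 + 20·1 + 8·3 + 29·4 + 33·1 = 384
B: 29·3 + 25·0 + 16·1 + 20·2 + 8·1 + 29·0 + 33·0 = 151
C: 29·2 + 25·4 + 16·3 + 20·4 + 8·4 + 29·2 + 33·3 = 475
E: 29·1 + 25·1 + 16·2 + 20·3 + 8·2 + 29·3 + 33·2 = 315
C has the highest Borda score (475).

C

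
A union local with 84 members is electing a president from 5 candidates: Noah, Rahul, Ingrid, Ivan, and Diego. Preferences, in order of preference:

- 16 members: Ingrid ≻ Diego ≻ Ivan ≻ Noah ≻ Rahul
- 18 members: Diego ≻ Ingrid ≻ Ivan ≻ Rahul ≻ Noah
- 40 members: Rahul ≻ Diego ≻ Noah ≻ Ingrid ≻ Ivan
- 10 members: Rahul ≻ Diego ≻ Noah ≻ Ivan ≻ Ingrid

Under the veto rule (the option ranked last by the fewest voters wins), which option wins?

Diego

Last-place votes: Noah 18, Rahul 16, Ingrid 10, Ivan 40, Diego 0.
Diego is ranked last by the fewest voters, so Diego wins.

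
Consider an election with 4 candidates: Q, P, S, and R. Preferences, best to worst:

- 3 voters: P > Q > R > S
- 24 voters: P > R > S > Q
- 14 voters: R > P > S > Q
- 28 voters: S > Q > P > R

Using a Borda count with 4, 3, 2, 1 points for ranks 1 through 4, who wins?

P

Q: 3·3 + 24·1 + 14·1 + 28·3 = 131
P: 3·4 + 24·4 + 14·3 + 28·2 = 206
S: 3·1 + 24·2 + 14·2 + 28·4 = 191
R: 3·2 + 24·3 + 14·4 + 28·1 = 162
P has the highest Borda score (206).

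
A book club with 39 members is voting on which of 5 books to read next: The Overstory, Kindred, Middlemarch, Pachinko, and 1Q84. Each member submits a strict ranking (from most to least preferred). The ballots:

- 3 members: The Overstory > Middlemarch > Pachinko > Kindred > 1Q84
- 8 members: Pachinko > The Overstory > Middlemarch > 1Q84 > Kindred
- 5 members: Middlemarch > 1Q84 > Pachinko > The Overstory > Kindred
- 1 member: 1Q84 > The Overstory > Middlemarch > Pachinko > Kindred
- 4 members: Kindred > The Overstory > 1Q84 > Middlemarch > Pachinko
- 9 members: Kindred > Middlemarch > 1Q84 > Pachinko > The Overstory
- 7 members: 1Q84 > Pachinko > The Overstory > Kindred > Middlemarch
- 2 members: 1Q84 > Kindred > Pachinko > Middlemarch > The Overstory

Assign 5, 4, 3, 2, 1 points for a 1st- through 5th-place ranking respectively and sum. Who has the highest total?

The Overstory: 3·5 + 8·4 + 5·2 + 1·4 + 4·4 + 9·1 + 7·3 + 2·1 = 109
Kindred: 3·2 + 8·1 + 5·1 + 1·1 + 4·5 + 9·5 + 7·2 + 2·4 = 107
Middlemarch: 3·4 + 8·3 + 5·5 + 1·3 + 4·2 + 9·4 + 7·1 + 2·2 = 119
Pachinko: 3·3 + 8·5 + 5·3 + 1·2 + 4·1 + 9·2 + 7·4 + 2·3 = 122
1Q84: 3·1 + 8·2 + 5·4 + 1·5 + 4·3 + 9·3 + 7·5 + 2·5 = 128
1Q84 has the highest Borda score (128).

1Q84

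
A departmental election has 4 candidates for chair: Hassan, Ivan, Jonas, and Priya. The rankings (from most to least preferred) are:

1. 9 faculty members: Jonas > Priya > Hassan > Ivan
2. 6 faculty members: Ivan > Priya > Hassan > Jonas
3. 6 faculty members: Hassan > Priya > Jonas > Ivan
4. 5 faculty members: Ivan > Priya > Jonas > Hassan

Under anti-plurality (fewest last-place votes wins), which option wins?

Priya

Last-place votes: Hassan 5, Ivan 15, Jonas 6, Priya 0.
Priya is ranked last by the fewest voters, so Priya wins.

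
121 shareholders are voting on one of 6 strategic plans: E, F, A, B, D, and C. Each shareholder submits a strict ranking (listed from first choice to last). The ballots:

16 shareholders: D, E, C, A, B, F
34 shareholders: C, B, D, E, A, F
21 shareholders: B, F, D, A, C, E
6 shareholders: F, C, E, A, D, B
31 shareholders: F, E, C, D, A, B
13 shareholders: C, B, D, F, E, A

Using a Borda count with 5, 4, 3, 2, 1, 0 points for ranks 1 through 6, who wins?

C

E: 16·4 + 34·2 + 21·0 + 6·3 + 31·4 + 13·1 = 287
F: 16·0 + 34·0 + 21·4 + 6·5 + 31·5 + 13·2 = 295
A: 16·2 + 34·1 + 21·2 + 6·2 + 31·1 + 13·0 = 151
B: 16·1 + 34·4 + 21·5 + 6·0 + 31·0 + 13·4 = 309
D: 16·5 + 34·3 + 21·3 + 6·1 + 31·2 + 13·3 = 352
C: 16·3 + 34·5 + 21·1 + 6·4 + 31·3 + 13·5 = 421
C has the highest Borda score (421).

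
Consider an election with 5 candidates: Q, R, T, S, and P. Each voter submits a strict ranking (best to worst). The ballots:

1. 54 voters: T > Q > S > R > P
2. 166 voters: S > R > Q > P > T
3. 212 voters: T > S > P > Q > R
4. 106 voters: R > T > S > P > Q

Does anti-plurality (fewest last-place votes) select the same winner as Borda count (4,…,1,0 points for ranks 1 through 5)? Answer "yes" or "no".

Anti-plurality — last-place votes: Q 106, R 212, T 166, S 0, P 54. Winner: S.
Borda — scores: Q 706, R 976, T 1382, S 1620, P 696. Winner: S.
The two methods agree.

yes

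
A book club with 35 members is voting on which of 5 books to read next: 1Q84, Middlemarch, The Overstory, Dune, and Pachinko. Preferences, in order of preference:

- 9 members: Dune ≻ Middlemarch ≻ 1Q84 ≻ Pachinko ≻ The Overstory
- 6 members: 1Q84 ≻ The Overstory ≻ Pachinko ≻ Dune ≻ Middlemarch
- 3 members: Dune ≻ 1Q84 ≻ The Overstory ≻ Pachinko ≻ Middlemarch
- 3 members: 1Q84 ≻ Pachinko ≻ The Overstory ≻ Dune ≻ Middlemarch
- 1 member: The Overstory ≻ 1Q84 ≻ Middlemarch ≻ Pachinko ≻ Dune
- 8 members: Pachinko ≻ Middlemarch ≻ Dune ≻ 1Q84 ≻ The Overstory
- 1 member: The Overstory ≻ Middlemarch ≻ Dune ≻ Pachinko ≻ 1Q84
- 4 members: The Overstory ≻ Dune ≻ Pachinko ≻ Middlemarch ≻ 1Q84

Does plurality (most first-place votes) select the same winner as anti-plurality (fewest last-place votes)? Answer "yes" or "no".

Plurality — first-place votes: 1Q84 9, Middlemarch 0, The Overstory 6, Dune 12, Pachinko 8. Winner: Dune.
Anti-plurality — last-place votes: 1Q84 5, Middlemarch 12, The Overstory 17, Dune 1, Pachinko 0. Winner: Pachinko.
The two methods disagree.

no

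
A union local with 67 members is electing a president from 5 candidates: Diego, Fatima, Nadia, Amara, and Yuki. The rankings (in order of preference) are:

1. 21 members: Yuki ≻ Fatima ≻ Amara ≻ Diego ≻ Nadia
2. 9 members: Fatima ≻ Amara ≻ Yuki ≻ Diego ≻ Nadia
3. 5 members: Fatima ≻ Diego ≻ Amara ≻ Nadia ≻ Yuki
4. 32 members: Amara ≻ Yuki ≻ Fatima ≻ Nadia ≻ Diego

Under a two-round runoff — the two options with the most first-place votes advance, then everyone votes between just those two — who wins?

Amara

Round 1 first-place votes: Diego 0, Fatima 14, Nadia 0, Amara 32, Yuki 21.
Amara and Yuki advance.
Runoff: Amara is preferred to Yuki by 46 voters; Yuki by 21.
Amara wins the runoff.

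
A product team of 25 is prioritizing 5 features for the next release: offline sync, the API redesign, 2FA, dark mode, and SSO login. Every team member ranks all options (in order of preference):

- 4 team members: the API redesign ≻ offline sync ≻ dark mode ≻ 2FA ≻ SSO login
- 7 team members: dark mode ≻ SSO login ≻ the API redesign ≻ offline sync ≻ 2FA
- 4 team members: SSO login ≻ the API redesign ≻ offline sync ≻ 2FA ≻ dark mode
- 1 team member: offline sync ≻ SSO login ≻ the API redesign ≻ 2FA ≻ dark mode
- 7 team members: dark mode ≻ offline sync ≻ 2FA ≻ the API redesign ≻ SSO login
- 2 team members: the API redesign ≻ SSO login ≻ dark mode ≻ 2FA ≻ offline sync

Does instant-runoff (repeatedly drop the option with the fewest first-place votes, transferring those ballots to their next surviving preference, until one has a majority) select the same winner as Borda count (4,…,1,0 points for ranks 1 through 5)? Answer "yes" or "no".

yes

Instant-runoff — R1 offline sync 1, the API redesign 6, 2FA 0, dark mode 14, SSO login 4 (dark mode winner). Winner: dark mode.
Borda — scores: offline sync 52, the API redesign 59, 2FA 25, dark mode 68, SSO login 46. Winner: dark mode.
The two methods agree.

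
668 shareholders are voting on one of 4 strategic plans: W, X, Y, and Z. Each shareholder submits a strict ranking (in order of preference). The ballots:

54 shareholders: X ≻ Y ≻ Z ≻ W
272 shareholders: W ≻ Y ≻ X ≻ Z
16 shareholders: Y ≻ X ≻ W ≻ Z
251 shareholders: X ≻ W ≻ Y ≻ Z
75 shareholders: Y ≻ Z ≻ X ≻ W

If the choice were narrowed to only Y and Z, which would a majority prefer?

Voters preferring Y to Z: 668; preferring Z to Y: 0.
Y wins the head-to-head.

Y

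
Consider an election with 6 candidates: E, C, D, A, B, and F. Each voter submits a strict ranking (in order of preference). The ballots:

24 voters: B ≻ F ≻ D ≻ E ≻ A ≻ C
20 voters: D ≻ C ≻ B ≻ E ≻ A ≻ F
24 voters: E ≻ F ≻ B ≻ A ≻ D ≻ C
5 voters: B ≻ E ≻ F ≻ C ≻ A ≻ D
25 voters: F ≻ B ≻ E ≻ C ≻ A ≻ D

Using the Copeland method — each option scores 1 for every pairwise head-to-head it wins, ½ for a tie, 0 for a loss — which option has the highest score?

B

E: beats C, D, and A; ties F; loses to B → score 3.5.
C: beats A; loses to E, D, B, and F → score 1.
D: beats C; loses to E, A, B, and F → score 1.
A: beats D; loses to E, C, B, and F → score 1.
B: beats E, C, D, and A; ties F → score 4.5.
F: beats C, D, and A; ties E and B → score 4.
B has the best pairwise record.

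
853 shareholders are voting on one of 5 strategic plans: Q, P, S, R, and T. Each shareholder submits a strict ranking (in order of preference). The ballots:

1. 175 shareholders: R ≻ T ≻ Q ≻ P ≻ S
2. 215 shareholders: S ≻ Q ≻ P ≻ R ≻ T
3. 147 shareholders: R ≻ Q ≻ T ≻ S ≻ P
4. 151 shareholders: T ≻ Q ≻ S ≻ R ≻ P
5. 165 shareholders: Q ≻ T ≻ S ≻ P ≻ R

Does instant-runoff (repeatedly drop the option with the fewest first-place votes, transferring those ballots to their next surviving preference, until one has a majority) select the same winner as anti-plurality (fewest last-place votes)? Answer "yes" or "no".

Instant-runoff — R1 Q 165, P 0, S 215, R 322, T 151 (P out); R2 Q 165, S 215, R 322, T 151 (T out); R3 Q 316, S 215, R 322 (S out); R4 Q 531, R 322 (Q winner). Winner: Q.
Anti-plurality — last-place votes: Q 0, P 298, S 175, R 165, T 215. Winner: Q.
The two methods agree.

yes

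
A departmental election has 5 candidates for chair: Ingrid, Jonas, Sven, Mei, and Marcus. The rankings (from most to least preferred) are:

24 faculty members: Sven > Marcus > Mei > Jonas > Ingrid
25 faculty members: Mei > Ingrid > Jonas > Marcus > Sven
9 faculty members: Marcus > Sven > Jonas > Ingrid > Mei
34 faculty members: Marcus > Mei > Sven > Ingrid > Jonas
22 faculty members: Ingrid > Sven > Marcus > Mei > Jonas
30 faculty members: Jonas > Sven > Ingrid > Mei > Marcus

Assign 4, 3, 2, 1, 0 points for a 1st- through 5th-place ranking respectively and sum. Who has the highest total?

Ingrid: 24·0 + 25·3 + 9·1 + 34·1 + 22·4 + 30·2 = 266
Jonas: 24·1 + 25·2 + 9·2 + 34·0 + 22·0 + 30·4 = 212
Sven: 24·4 + 25·0 + 9·3 + 34·2 + 22·3 + 30·3 = 347
Mei: 24·2 + 25·4 + 9·0 + 34·3 + 22·1 + 30·1 = 302
Marcus: 24·3 + 25·1 + 9·4 + 34·4 + 22·2 + 30·0 = 313
Sven has the highest Borda score (347).

Sven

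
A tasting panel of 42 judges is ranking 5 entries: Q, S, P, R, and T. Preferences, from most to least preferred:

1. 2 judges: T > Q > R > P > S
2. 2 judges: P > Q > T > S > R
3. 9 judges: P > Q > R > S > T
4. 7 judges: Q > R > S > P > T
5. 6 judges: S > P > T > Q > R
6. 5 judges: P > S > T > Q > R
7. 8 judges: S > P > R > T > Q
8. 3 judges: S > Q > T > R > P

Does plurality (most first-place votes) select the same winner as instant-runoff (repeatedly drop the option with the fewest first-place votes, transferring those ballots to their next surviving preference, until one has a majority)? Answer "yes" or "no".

yes

Plurality — first-place votes: Q 7, S 17, P 16, R 0, T 2. Winner: S.
Instant-runoff — R1 Q 7, S 17, P 16, R 0, T 2 (R out); R2 Q 7, S 17, P 16, T 2 (T out); R3 Q 9, S 17, P 16 (Q out); R4 S 24, P 18 (S winner). Winner: S.
The two methods agree.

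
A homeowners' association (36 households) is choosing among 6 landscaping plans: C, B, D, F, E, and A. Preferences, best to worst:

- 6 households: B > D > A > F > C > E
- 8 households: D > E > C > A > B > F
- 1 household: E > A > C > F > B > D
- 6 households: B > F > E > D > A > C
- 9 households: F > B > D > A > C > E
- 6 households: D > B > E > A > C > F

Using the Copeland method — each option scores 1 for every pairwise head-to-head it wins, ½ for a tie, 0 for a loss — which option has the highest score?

B

C: loses to B, D, F, E, and A → score 0.
B: beats C, D, F, E, and A → score 5.
D: beats C, F, E, and A; loses to B → score 4.
F: beats C and E; loses to B, D, and A → score 2.
E: beats C and A; loses to B, D, and F → score 2.
A: beats C and F; loses to B, D, and E → score 2.
B has the best pairwise record.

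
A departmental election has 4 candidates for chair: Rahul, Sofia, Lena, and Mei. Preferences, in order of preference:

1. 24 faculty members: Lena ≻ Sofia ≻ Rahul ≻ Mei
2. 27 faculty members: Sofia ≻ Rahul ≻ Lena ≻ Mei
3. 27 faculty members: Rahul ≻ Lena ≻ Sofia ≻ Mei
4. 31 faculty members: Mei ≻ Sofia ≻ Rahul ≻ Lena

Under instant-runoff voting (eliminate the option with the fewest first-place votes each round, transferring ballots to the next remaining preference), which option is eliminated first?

Lena

Round 1: Rahul 27, Sofia 27, Lena 24, Mei 31. Eliminate Lena.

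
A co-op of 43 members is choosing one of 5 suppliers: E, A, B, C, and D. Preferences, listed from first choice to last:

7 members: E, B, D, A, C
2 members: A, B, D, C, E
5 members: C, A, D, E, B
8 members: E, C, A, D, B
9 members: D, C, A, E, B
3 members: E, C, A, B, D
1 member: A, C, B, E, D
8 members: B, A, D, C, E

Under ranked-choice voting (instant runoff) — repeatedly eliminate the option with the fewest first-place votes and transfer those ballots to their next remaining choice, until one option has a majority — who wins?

D

Round 1: E 18, A 3, B 8, C 5, D 9. Eliminate A.
Round 2: E 18, B 10, C 6, D 9. Eliminate C.
Round 3: E 18, B 11, D 14. Eliminate B.
Round 4: E 19, D 24. D has a majority.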